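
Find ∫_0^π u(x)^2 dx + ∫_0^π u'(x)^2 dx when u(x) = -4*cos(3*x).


||u||_{H^1(0,π)}^2 = 80*π

u'(x) = 12*sin(3*x).
Expand u² and (u')² and integrate term by term on (0, π), using: for integers n ≥ 1, ∫_0^π sin²(nx) dx = ∫_0^π cos²(nx) dx = π/2; for n ≠ n', ∫_0^π sin(nx)sin(n'x) dx = ∫_0^π cos(nx)cos(n'x) dx = 0; and by product-to-sum, ∫_0^π sin(nx)cos(n'x) dx = ½∫_0^π [sin((n+n')x) + sin((n−n')x)] dx, which is 0 when n+n' is even and 2n/(n²−n'²) when n+n' is odd (it need not vanish on (0, π)).
  u² squared terms: (-4)²·∫cos(3x)² dx = 16·π/2 = 8*π.
  So ∫_0^π u² dx = 8*π.
  (u')² squared terms: (12)²·∫sin(3x)² dx = 144·π/2 = 72*π.
  So ∫_0^π (u')² dx = 72*π.
||u||_{H^1}^2 = (8*π) + (72*π) = 80*π.


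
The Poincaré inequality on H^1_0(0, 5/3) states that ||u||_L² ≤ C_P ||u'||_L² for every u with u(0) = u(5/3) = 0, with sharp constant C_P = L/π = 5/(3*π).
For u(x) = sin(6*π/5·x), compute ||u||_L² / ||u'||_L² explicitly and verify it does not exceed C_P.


||u||_L² / ||u'||_L² = 5/(6*π) < C_P = 5/(3*π).

u(x) = sin(6*π/5·x), so u'(x) = 6*π*cos(6*π*x/5)/5.
Writing u(x) = A·sin(kπx/L) with A = 1 and k = 2, use ∫_0^L sin²(kπx/L) dx = L/2 and ∫_0^L cos²(kπx/L) dx = L/2.
u² = 1·sin²(6*π/5·x) and (u')² = 36*π^2/25·cos²(6*π/5·x), and each of sin², cos² integrates to L/2 = 5/6 over (0, 5/3).
∫_0^5/3 u² dx = 5/6, so ||u||_L² = sqrt(30)/6.
∫_0^5/3 (u')² dx = 6*π^2/5, so ||u'||_L² = sqrt(30)*π/5.
Ratio ||u||_L² / ||u'||_L² = 5/(6*π).
Sharp Poincaré constant on H^1_0(0, 5/3) is C_P = L/π = 5/(3*π), achieved by sin(3*π/5·x).
This is the k = 2 harmonic; the ratio L/(kπ) is strictly less than C_P = L/π, consistent with the sharp inequality ||u||_L² ≤ C_P ||u'||_L².


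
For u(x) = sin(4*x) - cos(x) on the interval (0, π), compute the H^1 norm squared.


||u||_{H^1(0,π)}^2 = -32/15 + 19*π/2

u'(x) = sin(x) + 4*cos(4*x).
Expand u² and (u')² and integrate term by term on (0, π), using: for integers n ≥ 1, ∫_0^π sin²(nx) dx = ∫_0^π cos²(nx) dx = π/2; for n ≠ n', ∫_0^π sin(nx)sin(n'x) dx = ∫_0^π cos(nx)cos(n'x) dx = 0; and by product-to-sum, ∫_0^π sin(nx)cos(n'x) dx = ½∫_0^π [sin((n+n')x) + sin((n−n')x)] dx, which is 0 when n+n' is even and 2n/(n²−n'²) when n+n' is odd (it need not vanish on (0, π)).
  u² squared terms: (-1)²·∫cos(x)² dx = 1·π/2 = π/2;  (1)²·∫sin(4x)² dx = 1·π/2 = π/2.
  u² cross terms: 2·(-1)·(1)·∫cos(x)·sin(4x) dx = -2·(8/15) = -16/15.
  So ∫_0^π u² dx = π/2 + π/2 − 16/15 = -16/15 + π.
  (u')² squared terms: (4)²·∫cos(4x)² dx = 16·π/2 = 8*π;  (1)²·∫sin(x)² dx = 1·π/2 = π/2.
  (u')² cross terms: 2·(4)·(1)·∫cos(4x)·sin(x) dx = 8·(-2/15) = -16/15.
  So ∫_0^π (u')² dx = 8*π + π/2 − 16/15 = -16/15 + 17*π/2.
||u||_{H^1}^2 = (-16/15 + π) + (-16/15 + 17*π/2) = -32/15 + 19*π/2.


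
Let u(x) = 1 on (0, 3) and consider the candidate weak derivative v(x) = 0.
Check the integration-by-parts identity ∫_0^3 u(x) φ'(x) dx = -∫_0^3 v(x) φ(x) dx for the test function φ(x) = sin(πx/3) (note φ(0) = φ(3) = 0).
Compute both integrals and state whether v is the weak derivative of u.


LHS = 0, RHS = 0. Yes, v = u' weakly.

u(x) = 1, classical derivative u'(x) = 0.
φ(x) = sin(πx/3), so φ'(x) = π*cos(π*x/3)/3.
Note φ(0) = φ(3) = 0, so the boundary term u·φ vanishes.
LHS = ∫_0^3 u(x) φ'(x) dx = ∫_0^3 (π*cos(π*x/3)/3) dx. Term by term:
  ∫_0^3 π*cos(π*x/3)/3 dx = 0.
So LHS = 0.
∫_0^3 v(x) φ(x) dx = ∫_0^3 (0) dx. Term by term:
  ∫_0^3 0 dx = 0.
So RHS = -∫_0^3 v(x) φ(x) dx = 0.
LHS = RHS, so the identity holds for this test φ.
Moreover u is smooth here and v(x) = u'(x) = 0 pointwise, so the identity holds for every test function. Hence v is the weak derivative of u.


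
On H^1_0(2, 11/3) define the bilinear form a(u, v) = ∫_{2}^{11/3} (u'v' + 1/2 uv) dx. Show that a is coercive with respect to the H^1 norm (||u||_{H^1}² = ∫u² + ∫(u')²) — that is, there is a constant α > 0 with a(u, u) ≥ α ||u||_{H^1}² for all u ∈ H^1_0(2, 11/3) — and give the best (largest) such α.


α = (25 + 18*π^2)/(2*(25 + 9*π^2))

Coercivity of a(·,·) on H^1_0(2, 11/3) means a(u, u) ≥ α ||u||_{H^1}² for every u ∈ H^1_0.
The interval has length L = 5/3, and Poincaré/coercivity depend only on L. Here a(u, u) = ∫(u')² + (1/2)·∫u².
Here 0 < c = 1/2 < 1. The condition a(u,u) ≥ α||u||_{H^1}² reads (1−α)∫(u')² ≥ (α−c)∫u². Any admissible α is ≤ 1 (rapidly oscillating u have ∫u²/∫(u')² → 0), and α = 1 would force 0 ≥ (1−c)∫u², impossible since c < 1; so 1−α > 0. By the sharp Poincaré inequality on H^1_0 of an interval of length L, ∫(u')² ≥ (π/L)²∫u² with equality for the first sine mode sin(π(x−x₀)/L) (x₀ the left endpoint), so the inequality holds for all u iff (1−α)(π/L)² ≥ α − c, i.e. α ≤ ((π/L)² + c)/((π/L)² + 1) = (1 + c(L/π)²)/(1 + (L/π)²). With (π/L)² = 9*π^2/25 and c = 1/2, the largest admissible constant is α = ((π/L)² + c)/((π/L)² + 1).
Simplifying, α = (25 + 18*π^2)/(2*(25 + 9*π^2)).


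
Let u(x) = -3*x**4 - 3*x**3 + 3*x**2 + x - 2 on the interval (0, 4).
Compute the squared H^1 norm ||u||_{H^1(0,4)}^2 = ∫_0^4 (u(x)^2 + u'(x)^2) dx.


||u||_{H^1}^2 = 88174388/105

The H^1 norm (squared) on an interval (0, L) is
  ||u||_{H^1}^2 = ∫_0^L u(x)^2 dx + ∫_0^L u'(x)^2 dx.
Compute u'(x) = -12*x**3 - 9*x**2 + 6*x + 1.
Then u(x)^2 = 9*x**8 + 18*x**7 - 9*x**6 - 24*x**5 + 15*x**4 + 18*x**3 - 11*x**2 - 4*x + 4 and u'(x)^2 = 144*x**6 + 216*x**5 - 63*x**4 - 132*x**3 + 18*x**2 + 12*x + 1.
Integrate each monomial from 0 to 4 using ∫_0^4 c·x^n dx = c·4^(n+1)/(n+1):
  ∫_0^4 u(x)^2 dx = ∫_0^4 (9*x^8 + 18*x^7 - 9*x^6 - 24*x^5 + 15*x^4 + 18*x^3 - 11*x^2 - 4*x + 4) dx. Term by term:
    ∫_0^4 9*x^8 dx = 262144;  ∫_0^4 18*x^7 dx = 147456;  ∫_0^4 -9*x^6 dx = -147456/7;
    ∫_0^4 -24*x^5 dx = -16384;  ∫_0^4 15*x^4 dx = 3072;  ∫_0^4 18*x^3 dx = 1152;
    ∫_0^4 -11*x^2 dx = -704/3;  ∫_0^4 -4*x dx = -32;  ∫_0^4 4 dx = 16.
  Sum: 262144 + 147456 − 147456/7 − 16384 + 3072 + 1152 − 704/3 − 32 + 16 = 7898608/21.
  ∫_0^4 u'(x)^2 dx = ∫_0^4 (144*x^6 + 216*x^5 - 63*x^4 - 132*x^3 + 18*x^2 + 12*x + 1) dx. Term by term:
    ∫_0^4 144*x^6 dx = 2359296/7;  ∫_0^4 216*x^5 dx = 147456;  ∫_0^4 -63*x^4 dx = -64512/5;
    ∫_0^4 -132*x^3 dx = -8448;  ∫_0^4 18*x^2 dx = 384;  ∫_0^4 12*x dx = 96;
    ∫_0^4 1 dx = 4.
  Sum: 2359296/7 + 147456 − 64512/5 − 8448 + 384 + 96 + 4 = 16227116/35.
Adding: ||u||_{H^1}^2 = 7898608/21 + 16227116/35 = 88174388/105.


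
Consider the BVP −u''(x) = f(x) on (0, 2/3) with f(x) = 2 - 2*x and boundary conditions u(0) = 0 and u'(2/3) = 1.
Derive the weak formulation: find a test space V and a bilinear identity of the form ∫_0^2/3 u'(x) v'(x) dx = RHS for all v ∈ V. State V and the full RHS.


V = {v ∈ H^1(0, 2/3) : v(0) = 0} (test functions vanish at x = 0 where u is specified); weak form: ∫_0^2/3 u'v' dx = ∫_0^2/3 (2 - 2*x) v dx + v(2/3) for all v ∈ V.

Multiply both sides by a test function v and integrate from 0 to 2/3:
  ∫_0^2/3 −u''(x) v(x) dx = ∫_0^2/3 f(x) v(x) dx.
Integrate the LHS by parts once:
  ∫_0^2/3 −u'' v dx = −[u'(x) v(x)]_0^2/3 + ∫_0^2/3 u'(x) v'(x) dx.
Thus ∫_0^2/3 u'(x) v'(x) dx = ∫_0^2/3 f(x) v(x) dx + [u'(x) v(x)]_0^2/3.
Choose V so that boundary terms are either known or forced to vanish.
Mixed BC: u(0) = 0 (Dirichlet) and u'(2/3) = 1 (Neumann). Define V = {v ∈ H^1(0, 2/3) : v(0) = 0}. Then [u' v]_0^2/3 = u'(2/3)·v(2/3) − u'(0)·0 = v(2/3).
Weak formulation: find u (satisfying any essential BC) such that ∫_0^2/3 u'(x) v'(x) dx = ∫_0^2/3 f v dx + v(2/3) for all v ∈ V (Dirichlet at 0 absorbed into V; Neumann datum at x = 2/3 contributes the boundary term).
Substituting f(x) = 2 - 2*x, the right-hand side is ∫_0^2/3 (2 - 2*x) v dx + v(2/3).


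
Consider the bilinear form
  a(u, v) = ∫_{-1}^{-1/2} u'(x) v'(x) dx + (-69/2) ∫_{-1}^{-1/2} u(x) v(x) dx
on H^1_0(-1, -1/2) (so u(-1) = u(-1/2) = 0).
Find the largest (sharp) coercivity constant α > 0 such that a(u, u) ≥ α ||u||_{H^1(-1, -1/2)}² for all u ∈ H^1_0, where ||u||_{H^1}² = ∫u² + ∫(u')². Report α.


α = (-69 + 8*π^2)/(2*(1 + 4*π^2))

Coercivity of a(·,·) on H^1_0(-1, -1/2) means a(u, u) ≥ α ||u||_{H^1}² for every u ∈ H^1_0.
The interval has length L = 1/2, and Poincaré/coercivity depend only on L. Here a(u, u) = ∫(u')² + (-69/2)·∫u².
Here c = -69/2 < 0 with |c| < (π/L)² = 4*π^2, so coercivity still holds. The condition a(u,u) ≥ α||u||_{H^1}² reads (1−α)∫(u')² ≥ (α−c)∫u². Any admissible α is ≤ 1 (rapidly oscillating u have ∫u²/∫(u')² → 0), and α = 1 would force 0 ≥ (1−c)∫u², impossible since c < 1; so 1−α > 0. By the sharp Poincaré inequality on H^1_0 of an interval of length L, ∫(u')² ≥ (π/L)²∫u² with equality for the first sine mode sin(π(x−x₀)/L) (x₀ the left endpoint), so the inequality holds for all u iff (1−α)(π/L)² ≥ α − c, i.e. α ≤ ((π/L)² + c)/((π/L)² + 1) = (1 + c(L/π)²)/(1 + (L/π)²). (Direct route, valid since c ≤ 0: Poincaré gives c∫u² ≥ c(L/π)²∫(u')², so a(u,u) ≥ (1 + c(L/π)²)∫(u')², while ||u||_{H^1}² ≤ (1 + (L/π)²)∫(u')²; dividing yields the same α.) With (π/L)² = 4*π^2 and c = -69/2, the largest admissible constant is α = ((π/L)² + c)/((π/L)² + 1).
Simplifying, α = (-69 + 8*π^2)/(2*(1 + 4*π^2)).


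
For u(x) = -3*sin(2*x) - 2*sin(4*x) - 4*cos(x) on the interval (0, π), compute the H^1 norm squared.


||u||_{H^1(0,π)}^2 = 1216/15 + 145*π/2

u'(x) = 4*sin(x) - 6*cos(2*x) - 8*cos(4*x).
Expand u² and (u')² and integrate term by term on (0, π), using: for integers n ≥ 1, ∫_0^π sin²(nx) dx = ∫_0^π cos²(nx) dx = π/2; for n ≠ n', ∫_0^π sin(nx)sin(n'x) dx = ∫_0^π cos(nx)cos(n'x) dx = 0; and by product-to-sum, ∫_0^π sin(nx)cos(n'x) dx = ½∫_0^π [sin((n+n')x) + sin((n−n')x)] dx, which is 0 when n+n' is even and 2n/(n²−n'²) when n+n' is odd (it need not vanish on (0, π)).
  u² squared terms: (-4)²·∫cos(x)² dx = 16·π/2 = 8*π;  (-3)²·∫sin(2x)² dx = 9·π/2 = 9*π/2;  (-2)²·∫sin(4x)² dx = 4·π/2 = 2*π.
  u² cross terms: 2·(-4)·(-3)·∫cos(x)·sin(2x) dx = 24·(4/3) = 32;  2·(-4)·(-2)·∫cos(x)·sin(4x) dx = 16·(8/15) = 128/15;  2·(-3)·(-2)·∫sin(2x)·sin(4x) dx = 12·(0) = 0.
  So ∫_0^π u² dx = 8*π + 9*π/2 + 2*π + 32 + 128/15 + 0 = 608/15 + 29*π/2.
  (u')² squared terms: (-8)²·∫cos(4x)² dx = 64·π/2 = 32*π;  (-6)²·∫cos(2x)² dx = 36·π/2 = 18*π;  (4)²·∫sin(x)² dx = 16·π/2 = 8*π.
  (u')² cross terms: 2·(-8)·(-6)·∫cos(4x)·cos(2x) dx = 96·(0) = 0;  2·(-8)·(4)·∫cos(4x)·sin(x) dx = -64·(-2/15) = 128/15;  2·(-6)·(4)·∫cos(2x)·sin(x) dx = -48·(-2/3) = 32.
  So ∫_0^π (u')² dx = 32*π + 18*π + 8*π + 0 + 128/15 + 32 = 608/15 + 58*π.
||u||_{H^1}^2 = (608/15 + 29*π/2) + (608/15 + 58*π) = 1216/15 + 145*π/2.


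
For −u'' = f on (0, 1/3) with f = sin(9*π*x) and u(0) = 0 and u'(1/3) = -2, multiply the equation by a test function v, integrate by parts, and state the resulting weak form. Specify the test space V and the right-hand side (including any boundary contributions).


V = {v ∈ H^1(0, 1/3) : v(0) = 0} (test functions vanish at x = 0 where u is specified); weak form: ∫_0^1/3 u'v' dx = ∫_0^1/3 (sin(9*π*x)) v dx − 2·v(1/3) for all v ∈ V.

Multiply both sides by a test function v and integrate from 0 to 1/3:
  ∫_0^1/3 −u''(x) v(x) dx = ∫_0^1/3 f(x) v(x) dx.
Integrate the LHS by parts once:
  ∫_0^1/3 −u'' v dx = −[u'(x) v(x)]_0^1/3 + ∫_0^1/3 u'(x) v'(x) dx.
Thus ∫_0^1/3 u'(x) v'(x) dx = ∫_0^1/3 f(x) v(x) dx + [u'(x) v(x)]_0^1/3.
Choose V so that boundary terms are either known or forced to vanish.
Mixed BC: u(0) = 0 (Dirichlet) and u'(1/3) = -2 (Neumann). Define V = {v ∈ H^1(0, 1/3) : v(0) = 0}. Then [u' v]_0^1/3 = u'(1/3)·v(1/3) − u'(0)·0 = − 2·v(1/3).
Weak formulation: find u (satisfying any essential BC) such that ∫_0^1/3 u'(x) v'(x) dx = ∫_0^1/3 f v dx − 2·v(1/3) for all v ∈ V (Dirichlet at 0 absorbed into V; Neumann datum at x = 1/3 contributes the boundary term).
Substituting f(x) = sin(9*π*x), the right-hand side is ∫_0^1/3 (sin(9*π*x)) v dx − 2·v(1/3).


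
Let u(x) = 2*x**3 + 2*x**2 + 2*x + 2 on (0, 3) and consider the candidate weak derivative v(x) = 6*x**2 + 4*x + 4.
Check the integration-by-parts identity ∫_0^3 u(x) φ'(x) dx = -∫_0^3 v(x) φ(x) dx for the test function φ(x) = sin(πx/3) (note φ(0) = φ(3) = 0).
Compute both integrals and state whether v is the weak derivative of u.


LHS = -210/π + 648/π^3, RHS = -222/π + 648/π^3. No, v is not the weak derivative of u.

u(x) = 2*x**3 + 2*x**2 + 2*x + 2, classical derivative u'(x) = 6*x**2 + 4*x + 2.
φ(x) = sin(πx/3), so φ'(x) = π*cos(π*x/3)/3.
Note φ(0) = φ(3) = 0, so the boundary term u·φ vanishes.
LHS = ∫_0^3 u(x) φ'(x) dx = ∫_0^3 (2*π*x^3*cos(π*x/3)/3 + 2*π*x^2*cos(π*x/3)/3 + 2*π*x*cos(π*x/3)/3 + 2*π*cos(π*x/3)/3) dx. Term by term:
  ∫_0^3 2*π*cos(π*x/3)/3 dx = 0;  ∫_0^3 2*π*x*cos(π*x/3)/3 dx = -12/π;  ∫_0^3 2*π*x^2*cos(π*x/3)/3 dx = -36/π;
  ∫_0^3 2*π*x^3*cos(π*x/3)/3 dx = -162/π + 648/π^3.
Sum: 0 − 12/π − 36/π + -162/π + 648/π^3 = -210/π + 648/π^3.
So LHS = -210/π + 648/π^3.
∫_0^3 v(x) φ(x) dx = ∫_0^3 (6*x^2*sin(π*x/3) + 4*x*sin(π*x/3) + 4*sin(π*x/3)) dx. Term by term:
  ∫_0^3 4*sin(π*x/3) dx = 24/π;  ∫_0^3 4*x*sin(π*x/3) dx = 36/π;  ∫_0^3 6*x^2*sin(π*x/3) dx = -648/π^3 + 162/π.
Sum: 24/π + 36/π + -648/π^3 + 162/π = -648/π^3 + 222/π.
So RHS = -∫_0^3 v(x) φ(x) dx = -222/π + 648/π^3.
LHS − RHS = 12/π ≠ 0, so the identity fails.
(For a valid weak derivative the identity must hold for EVERY test function, in particular this one. The failure shows v is NOT the weak derivative of u.)
Correct weak derivative would be u'(x) = 6*x**2 + 4*x + 2.


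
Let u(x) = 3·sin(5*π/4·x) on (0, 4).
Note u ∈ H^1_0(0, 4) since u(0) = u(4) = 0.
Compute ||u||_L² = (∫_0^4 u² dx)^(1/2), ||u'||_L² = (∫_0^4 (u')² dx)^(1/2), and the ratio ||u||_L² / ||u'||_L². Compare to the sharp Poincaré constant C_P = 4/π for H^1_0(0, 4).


||u||_L² / ||u'||_L² = 4/(5*π) < C_P = 4/π.

u(x) = 3·sin(5*π/4·x), so u'(x) = 15*π*cos(5*π*x/4)/4.
Writing u(x) = A·sin(kπx/L) with A = 3 and k = 5, use ∫_0^L sin²(kπx/L) dx = L/2 and ∫_0^L cos²(kπx/L) dx = L/2.
u² = 9·sin²(5*π/4·x) and (u')² = 225*π^2/16·cos²(5*π/4·x), and each of sin², cos² integrates to L/2 = 2 over (0, 4).
∫_0^4 u² dx = 18, so ||u||_L² = 3*sqrt(2).
∫_0^4 (u')² dx = 225*π^2/8, so ||u'||_L² = 15*sqrt(2)*π/4.
Ratio ||u||_L² / ||u'||_L² = 4/(5*π).
Sharp Poincaré constant on H^1_0(0, 4) is C_P = L/π = 4/π, achieved by sin(π/4·x).
This is the k = 5 harmonic; the ratio L/(kπ) is strictly less than C_P = L/π, consistent with the sharp inequality ||u||_L² ≤ C_P ||u'||_L².


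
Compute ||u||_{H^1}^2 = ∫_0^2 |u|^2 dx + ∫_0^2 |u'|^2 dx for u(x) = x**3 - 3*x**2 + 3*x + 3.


||u||_{H^1}^2 = 1256/35

The H^1 norm (squared) on an interval (0, L) is
  ||u||_{H^1}^2 = ∫_0^L u(x)^2 dx + ∫_0^L u'(x)^2 dx.
Compute u'(x) = 3*x**2 - 6*x + 3.
Then u(x)^2 = x**6 - 6*x**5 + 15*x**4 - 12*x**3 - 9*x**2 + 18*x + 9 and u'(x)^2 = 9*x**4 - 36*x**3 + 54*x**2 - 36*x + 9.
Integrate each monomial from 0 to 2 using ∫_0^2 c·x^n dx = c·2^(n+1)/(n+1):
  ∫_0^2 u(x)^2 dx = ∫_0^2 (x^6 - 6*x^5 + 15*x^4 - 12*x^3 - 9*x^2 + 18*x + 9) dx. Term by term:
    ∫_0^2 x^6 dx = 128/7;  ∫_0^2 -6*x^5 dx = -64;  ∫_0^2 15*x^4 dx = 96;
    ∫_0^2 -12*x^3 dx = -48;  ∫_0^2 -9*x^2 dx = -24;  ∫_0^2 18*x dx = 36;
    ∫_0^2 9 dx = 18.
  Sum: 128/7 − 64 + 96 − 48 − 24 + 36 + 18 = 226/7.
  ∫_0^2 u'(x)^2 dx = ∫_0^2 (9*x^4 - 36*x^3 + 54*x^2 - 36*x + 9) dx. Term by term:
    ∫_0^2 9*x^4 dx = 288/5;  ∫_0^2 -36*x^3 dx = -144;  ∫_0^2 54*x^2 dx = 144;
    ∫_0^2 -36*x dx = -72;  ∫_0^2 9 dx = 18.
  Sum: 288/5 − 144 + 144 − 72 + 18 = 18/5.
Adding: ||u||_{H^1}^2 = 226/7 + 18/5 = 1256/35.


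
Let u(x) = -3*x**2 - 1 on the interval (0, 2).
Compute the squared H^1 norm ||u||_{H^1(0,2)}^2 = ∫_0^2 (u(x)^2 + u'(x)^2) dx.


||u||_{H^1}^2 = 858/5

The H^1 norm (squared) on an interval (0, L) is
  ||u||_{H^1}^2 = ∫_0^L u(x)^2 dx + ∫_0^L u'(x)^2 dx.
Compute u'(x) = -6*x.
Then u(x)^2 = 9*x**4 + 6*x**2 + 1 and u'(x)^2 = 36*x**2.
Integrate each monomial from 0 to 2 using ∫_0^2 c·x^n dx = c·2^(n+1)/(n+1):
  ∫_0^2 u(x)^2 dx = ∫_0^2 (9*x^4 + 6*x^2 + 1) dx. Term by term:
    ∫_0^2 9*x^4 dx = 288/5;  ∫_0^2 6*x^2 dx = 16;  ∫_0^2 1 dx = 2.
  Sum: 288/5 + 16 + 2 = 378/5.
  ∫_0^2 u'(x)^2 dx = ∫_0^2 (36*x^2) dx. Term by term:
    ∫_0^2 36*x^2 dx = 96.
Adding: ||u||_{H^1}^2 = 378/5 + 96 = 858/5.


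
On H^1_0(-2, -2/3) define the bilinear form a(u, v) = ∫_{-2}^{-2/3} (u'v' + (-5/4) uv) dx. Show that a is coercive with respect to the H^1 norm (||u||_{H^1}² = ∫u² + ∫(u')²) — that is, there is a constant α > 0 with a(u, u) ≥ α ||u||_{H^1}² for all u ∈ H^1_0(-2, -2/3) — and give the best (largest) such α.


α = (-20 + 9*π^2)/(16 + 9*π^2)

Coercivity of a(·,·) on H^1_0(-2, -2/3) means a(u, u) ≥ α ||u||_{H^1}² for every u ∈ H^1_0.
The interval has length L = 4/3, and Poincaré/coercivity depend only on L. Here a(u, u) = ∫(u')² + (-5/4)·∫u².
Here c = -5/4 < 0 with |c| < (π/L)² = 9*π^2/16, so coercivity still holds. The condition a(u,u) ≥ α||u||_{H^1}² reads (1−α)∫(u')² ≥ (α−c)∫u². Any admissible α is ≤ 1 (rapidly oscillating u have ∫u²/∫(u')² → 0), and α = 1 would force 0 ≥ (1−c)∫u², impossible since c < 1; so 1−α > 0. By the sharp Poincaré inequality on H^1_0 of an interval of length L, ∫(u')² ≥ (π/L)²∫u² with equality for the first sine mode sin(π(x−x₀)/L) (x₀ the left endpoint), so the inequality holds for all u iff (1−α)(π/L)² ≥ α − c, i.e. α ≤ ((π/L)² + c)/((π/L)² + 1) = (1 + c(L/π)²)/(1 + (L/π)²). (Direct route, valid since c ≤ 0: Poincaré gives c∫u² ≥ c(L/π)²∫(u')², so a(u,u) ≥ (1 + c(L/π)²)∫(u')², while ||u||_{H^1}² ≤ (1 + (L/π)²)∫(u')²; dividing yields the same α.) With (π/L)² = 9*π^2/16 and c = -5/4, the largest admissible constant is α = ((π/L)² + c)/((π/L)² + 1).
Simplifying, α = (-20 + 9*π^2)/(16 + 9*π^2).


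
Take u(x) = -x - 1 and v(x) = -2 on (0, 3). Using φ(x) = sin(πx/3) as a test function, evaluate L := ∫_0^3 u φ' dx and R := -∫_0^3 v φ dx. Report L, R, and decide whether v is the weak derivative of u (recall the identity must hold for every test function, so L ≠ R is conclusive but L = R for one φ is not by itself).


LHS = 6/π, RHS = 12/π. No, v is not the weak derivative of u.

u(x) = -x - 1, classical derivative u'(x) = -1.
φ(x) = sin(πx/3), so φ'(x) = π*cos(π*x/3)/3.
Note φ(0) = φ(3) = 0, so the boundary term u·φ vanishes.
LHS = ∫_0^3 u(x) φ'(x) dx = ∫_0^3 (-π*x*cos(π*x/3)/3 - π*cos(π*x/3)/3) dx. Term by term:
  ∫_0^3 -π*cos(π*x/3)/3 dx = 0;  ∫_0^3 -π*x*cos(π*x/3)/3 dx = 6/π.
Sum: 0 + 6/π = 6/π.
So LHS = 6/π.
∫_0^3 v(x) φ(x) dx = ∫_0^3 (-2*sin(π*x/3)) dx. Term by term:
  ∫_0^3 -2*sin(π*x/3) dx = -12/π.
So RHS = -∫_0^3 v(x) φ(x) dx = 12/π.
LHS − RHS = -6/π ≠ 0, so the identity fails.
(For a valid weak derivative the identity must hold for EVERY test function, in particular this one. The failure shows v is NOT the weak derivative of u.)
Correct weak derivative would be u'(x) = -1.


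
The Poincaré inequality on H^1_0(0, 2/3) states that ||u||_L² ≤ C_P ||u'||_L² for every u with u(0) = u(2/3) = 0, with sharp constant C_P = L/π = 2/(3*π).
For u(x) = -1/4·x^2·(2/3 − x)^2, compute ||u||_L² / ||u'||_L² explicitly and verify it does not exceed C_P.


||u||_L² / ||u'||_L² = sqrt(3)/9 < C_P = 2/(3*π).

u(x) = -1/4·x^2·(2/3 − x)^2, so u'(x) = x*(-x^2 + x - 2/9).
u(x) = -1/4·x^2·(2/3 − x)^2 vanishes at x = 0 and x = 2/3, so u ∈ H^1_0(0, 2/3). Differentiate via the product rule and integrate the resulting polynomials term by term.
  ∫_0^2/3 u² dx = ∫_0^2/3 (x^8/16 - x^7/6 + x^6/6 - 2*x^5/27 + x^4/81) dx. Term by term:
    ∫_0^2/3 x^8/16 dx = 32/177147;  ∫_0^2/3 -x^7/6 dx = -16/19683;  ∫_0^2/3 x^6/6 dx = 64/45927;
    ∫_0^2/3 -2*x^5/27 dx = -64/59049;  ∫_0^2/3 x^4/81 dx = 32/98415.
  Sum: 32/177147 − 16/19683 + 64/45927 − 64/59049 + 32/98415 = 16/6200145.
  ∫_0^2/3 (u')² dx = ∫_0^2/3 (x^6 - 2*x^5 + 13*x^4/9 - 4*x^3/9 + 4*x^2/81) dx. Term by term:
    ∫_0^2/3 x^6 dx = 128/15309;  ∫_0^2/3 -2*x^5 dx = -64/2187;  ∫_0^2/3 13*x^4/9 dx = 416/10935;
    ∫_0^2/3 -4*x^3/9 dx = -16/729;  ∫_0^2/3 4*x^2/81 dx = 32/6561.
  Sum: 128/15309 − 64/2187 + 416/10935 − 16/729 + 32/6561 = 16/229635.
∫_0^2/3 u² dx = 16/6200145, so ||u||_L² = 4*sqrt(105)/25515.
∫_0^2/3 (u')² dx = 16/229635, so ||u'||_L² = 4*sqrt(35)/2835.
Ratio ||u||_L² / ||u'||_L² = sqrt(3)/9.
Sharp Poincaré constant on H^1_0(0, 2/3) is C_P = L/π = 2/(3*π), achieved by sin(3*π/2·x).
A polynomial bump cannot attain the sharp Poincaré constant (only the first sine eigenfunction does), so the ratio is strictly less than C_P, consistent with ||u||_L² ≤ C_P ||u'||_L².


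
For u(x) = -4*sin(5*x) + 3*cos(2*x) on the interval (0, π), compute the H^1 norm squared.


||u||_{H^1(0,π)}^2 = -400/7 + 461*π/2

u'(x) = -6*sin(2*x) - 20*cos(5*x).
Expand u² and (u')² and integrate term by term on (0, π), using: for integers n ≥ 1, ∫_0^π sin²(nx) dx = ∫_0^π cos²(nx) dx = π/2; for n ≠ n', ∫_0^π sin(nx)sin(n'x) dx = ∫_0^π cos(nx)cos(n'x) dx = 0; and by product-to-sum, ∫_0^π sin(nx)cos(n'x) dx = ½∫_0^π [sin((n+n')x) + sin((n−n')x)] dx, which is 0 when n+n' is even and 2n/(n²−n'²) when n+n' is odd (it need not vanish on (0, π)).
  u² squared terms: (-4)²·∫sin(5x)² dx = 16·π/2 = 8*π;  (3)²·∫cos(2x)² dx = 9·π/2 = 9*π/2.
  u² cross terms: 2·(-4)·(3)·∫sin(5x)·cos(2x) dx = -24·(10/21) = -80/7.
  So ∫_0^π u² dx = 8*π + 9*π/2 − 80/7 = -80/7 + 25*π/2.
  (u')² squared terms: (-20)²·∫cos(5x)² dx = 400·π/2 = 200*π;  (-6)²·∫sin(2x)² dx = 36·π/2 = 18*π.
  (u')² cross terms: 2·(-20)·(-6)·∫cos(5x)·sin(2x) dx = 240·(-4/21) = -320/7.
  So ∫_0^π (u')² dx = 200*π + 18*π − 320/7 = -320/7 + 218*π.
||u||_{H^1}^2 = (-80/7 + 25*π/2) + (-320/7 + 218*π) = -400/7 + 461*π/2.


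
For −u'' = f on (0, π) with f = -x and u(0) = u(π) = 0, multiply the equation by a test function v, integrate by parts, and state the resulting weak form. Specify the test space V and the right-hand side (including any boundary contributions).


V = H^1_0(0, π) (so v(0) = v(π) = 0); weak form: ∫_0^π u'v' dx = ∫_0^π (-x) v dx for all v ∈ V.

Multiply both sides by a test function v and integrate from 0 to π:
  ∫_0^π −u''(x) v(x) dx = ∫_0^π f(x) v(x) dx.
Integrate the LHS by parts once:
  ∫_0^π −u'' v dx = −[u'(x) v(x)]_0^π + ∫_0^π u'(x) v'(x) dx.
Thus ∫_0^π u'(x) v'(x) dx = ∫_0^π f(x) v(x) dx + [u'(x) v(x)]_0^π.
Choose V so that boundary terms are either known or forced to vanish.
u is Dirichlet: u(0) = u(π) = 0. Let V = H^1_0(0, π); then v(0) = v(π) = 0, and [u' v]_0^π = 0.
Weak formulation: find u (satisfying any essential BC) such that ∫_0^π u'(x) v'(x) dx = ∫_0^π f v dx for all v ∈ V.
Substituting f(x) = -x, the right-hand side is ∫_0^π (-x) v dx.


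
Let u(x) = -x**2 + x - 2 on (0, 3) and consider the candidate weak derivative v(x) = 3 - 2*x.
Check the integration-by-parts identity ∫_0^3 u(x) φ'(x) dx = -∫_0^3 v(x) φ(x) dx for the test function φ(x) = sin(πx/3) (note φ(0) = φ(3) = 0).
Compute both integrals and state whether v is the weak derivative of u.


LHS = 12/π, RHS = 0. No, v is not the weak derivative of u.

u(x) = -x**2 + x - 2, classical derivative u'(x) = 1 - 2*x.
φ(x) = sin(πx/3), so φ'(x) = π*cos(π*x/3)/3.
Note φ(0) = φ(3) = 0, so the boundary term u·φ vanishes.
LHS = ∫_0^3 u(x) φ'(x) dx = ∫_0^3 (-π*x^2*cos(π*x/3)/3 + π*x*cos(π*x/3)/3 - 2*π*cos(π*x/3)/3) dx. Term by term:
  ∫_0^3 -2*π*cos(π*x/3)/3 dx = 0;  ∫_0^3 -π*x^2*cos(π*x/3)/3 dx = 18/π;  ∫_0^3 π*x*cos(π*x/3)/3 dx = -6/π.
Sum: 0 + 18/π − 6/π = 12/π.
So LHS = 12/π.
∫_0^3 v(x) φ(x) dx = ∫_0^3 (-2*x*sin(π*x/3) + 3*sin(π*x/3)) dx. Term by term:
  ∫_0^3 3*sin(π*x/3) dx = 18/π;  ∫_0^3 -2*x*sin(π*x/3) dx = -18/π.
Sum: 18/π − 18/π = 0.
So RHS = -∫_0^3 v(x) φ(x) dx = 0.
LHS − RHS = 12/π ≠ 0, so the identity fails.
(For a valid weak derivative the identity must hold for EVERY test function, in particular this one. The failure shows v is NOT the weak derivative of u.)
Correct weak derivative would be u'(x) = 1 - 2*x.


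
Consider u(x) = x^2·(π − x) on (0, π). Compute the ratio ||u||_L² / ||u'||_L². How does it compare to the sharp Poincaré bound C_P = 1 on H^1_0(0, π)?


||u||_L² / ||u'||_L² = sqrt(14)*π/14 < C_P = 1.

u(x) = x^2·(π − x), so u'(x) = x*(-3*x + 2*π).
u(x) = x^2·(π − x) vanishes at x = 0 and x = π, so u ∈ H^1_0(0, π). Differentiate via the product rule and integrate the resulting polynomials term by term.
  ∫_0^π u² dx = ∫_0^π (x^6 - 2*π*x^5 + π^2*x^4) dx. Term by term:
    ∫_0^π x^6 dx = π^7/7;  ∫_0^π -2*π*x^5 dx = -π^7/3;  ∫_0^π π^2*x^4 dx = π^7/5.
  Sum: π^7/7 − π^7/3 + π^7/5 = π^7/105.
  ∫_0^π (u')² dx = ∫_0^π (9*x^4 - 12*π*x^3 + 4*π^2*x^2) dx. Term by term:
    ∫_0^π 9*x^4 dx = 9*π^5/5;  ∫_0^π -12*π*x^3 dx = -3*π^5;  ∫_0^π 4*π^2*x^2 dx = 4*π^5/3.
  Sum: 9*π^5/5 − 3*π^5 + 4*π^5/3 = 2*π^5/15.
∫_0^π u² dx = π^7/105, so ||u||_L² = sqrt(105)*π^(7/2)/105.
∫_0^π (u')² dx = 2*π^5/15, so ||u'||_L² = sqrt(30)*π^(5/2)/15.
Ratio ||u||_L² / ||u'||_L² = sqrt(14)*π/14.
Sharp Poincaré constant on H^1_0(0, π) is C_P = L/π = 1, achieved by sin(x).
A polynomial bump cannot attain the sharp Poincaré constant (only the first sine eigenfunction does), so the ratio is strictly less than C_P, consistent with ||u||_L² ≤ C_P ||u'||_L².


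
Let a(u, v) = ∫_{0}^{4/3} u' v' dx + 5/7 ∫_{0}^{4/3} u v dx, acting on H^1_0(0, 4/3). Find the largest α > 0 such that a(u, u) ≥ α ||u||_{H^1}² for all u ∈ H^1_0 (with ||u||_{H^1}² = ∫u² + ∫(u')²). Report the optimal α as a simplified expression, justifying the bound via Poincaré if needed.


α = (80 + 63*π^2)/(7*(16 + 9*π^2))

Coercivity of a(·,·) on H^1_0(0, 4/3) means a(u, u) ≥ α ||u||_{H^1}² for every u ∈ H^1_0.
The interval has length L = 4/3, and Poincaré/coercivity depend only on L. Here a(u, u) = ∫(u')² + (5/7)·∫u².
Here 0 < c = 5/7 < 1. The condition a(u,u) ≥ α||u||_{H^1}² reads (1−α)∫(u')² ≥ (α−c)∫u². Any admissible α is ≤ 1 (rapidly oscillating u have ∫u²/∫(u')² → 0), and α = 1 would force 0 ≥ (1−c)∫u², impossible since c < 1; so 1−α > 0. By the sharp Poincaré inequality on H^1_0 of an interval of length L, ∫(u')² ≥ (π/L)²∫u² with equality for the first sine mode sin(π(x−x₀)/L) (x₀ the left endpoint), so the inequality holds for all u iff (1−α)(π/L)² ≥ α − c, i.e. α ≤ ((π/L)² + c)/((π/L)² + 1) = (1 + c(L/π)²)/(1 + (L/π)²). With (π/L)² = 9*π^2/16 and c = 5/7, the largest admissible constant is α = ((π/L)² + c)/((π/L)² + 1).
Simplifying, α = (80 + 63*π^2)/(7*(16 + 9*π^2)).


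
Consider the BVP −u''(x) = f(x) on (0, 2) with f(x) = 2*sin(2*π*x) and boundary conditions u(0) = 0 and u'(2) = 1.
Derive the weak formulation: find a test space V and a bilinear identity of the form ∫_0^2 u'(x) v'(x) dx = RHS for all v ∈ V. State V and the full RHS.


V = {v ∈ H^1(0, 2) : v(0) = 0} (test functions vanish at x = 0 where u is specified); weak form: ∫_0^2 u'v' dx = ∫_0^2 (2*sin(2*π*x)) v dx + v(2) for all v ∈ V.

Multiply both sides by a test function v and integrate from 0 to 2:
  ∫_0^2 −u''(x) v(x) dx = ∫_0^2 f(x) v(x) dx.
Integrate the LHS by parts once:
  ∫_0^2 −u'' v dx = −[u'(x) v(x)]_0^2 + ∫_0^2 u'(x) v'(x) dx.
Thus ∫_0^2 u'(x) v'(x) dx = ∫_0^2 f(x) v(x) dx + [u'(x) v(x)]_0^2.
Choose V so that boundary terms are either known or forced to vanish.
Mixed BC: u(0) = 0 (Dirichlet) and u'(2) = 1 (Neumann). Define V = {v ∈ H^1(0, 2) : v(0) = 0}. Then [u' v]_0^2 = u'(2)·v(2) − u'(0)·0 = v(2).
Weak formulation: find u (satisfying any essential BC) such that ∫_0^2 u'(x) v'(x) dx = ∫_0^2 f v dx + v(2) for all v ∈ V (Dirichlet at 0 absorbed into V; Neumann datum at x = 2 contributes the boundary term).
Substituting f(x) = 2*sin(2*π*x), the right-hand side is ∫_0^2 (2*sin(2*π*x)) v dx + v(2).


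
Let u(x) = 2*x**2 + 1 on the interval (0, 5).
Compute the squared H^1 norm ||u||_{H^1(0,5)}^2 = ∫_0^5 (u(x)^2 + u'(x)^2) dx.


||u||_{H^1}^2 = 10015/3

The H^1 norm (squared) on an interval (0, L) is
  ||u||_{H^1}^2 = ∫_0^L u(x)^2 dx + ∫_0^L u'(x)^2 dx.
Compute u'(x) = 4*x.
Then u(x)^2 = 4*x**4 + 4*x**2 + 1 and u'(x)^2 = 16*x**2.
Integrate each monomial from 0 to 5 using ∫_0^5 c·x^n dx = c·5^(n+1)/(n+1):
  ∫_0^5 u(x)^2 dx = ∫_0^5 (4*x^4 + 4*x^2 + 1) dx. Term by term:
    ∫_0^5 4*x^4 dx = 2500;  ∫_0^5 4*x^2 dx = 500/3;  ∫_0^5 1 dx = 5.
  Sum: 2500 + 500/3 + 5 = 8015/3.
  ∫_0^5 u'(x)^2 dx = ∫_0^5 (16*x^2) dx. Term by term:
    ∫_0^5 16*x^2 dx = 2000/3.
Adding: ||u||_{H^1}^2 = 8015/3 + 2000/3 = 10015/3.


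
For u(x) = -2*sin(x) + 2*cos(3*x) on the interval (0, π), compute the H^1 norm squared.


||u||_{H^1(0,π)}^2 = 24*π

u'(x) = -6*sin(3*x) - 2*cos(x).
Expand u² and (u')² and integrate term by term on (0, π), using: for integers n ≥ 1, ∫_0^π sin²(nx) dx = ∫_0^π cos²(nx) dx = π/2; for n ≠ n', ∫_0^π sin(nx)sin(n'x) dx = ∫_0^π cos(nx)cos(n'x) dx = 0; and by product-to-sum, ∫_0^π sin(nx)cos(n'x) dx = ½∫_0^π [sin((n+n')x) + sin((n−n')x)] dx, which is 0 when n+n' is even and 2n/(n²−n'²) when n+n' is odd (it need not vanish on (0, π)).
  u² squared terms: (-2)²·∫sin(x)² dx = 4·π/2 = 2*π;  (2)²·∫cos(3x)² dx = 4·π/2 = 2*π.
  u² cross terms: 2·(-2)·(2)·∫sin(x)·cos(3x) dx = -8·(0) = 0.
  So ∫_0^π u² dx = 2*π + 2*π + 0 = 4*π.
  (u')² squared terms: (-6)²·∫sin(3x)² dx = 36·π/2 = 18*π;  (-2)²·∫cos(x)² dx = 4·π/2 = 2*π.
  (u')² cross terms: 2·(-6)·(-2)·∫sin(3x)·cos(x) dx = 24·(0) = 0.
  So ∫_0^π (u')² dx = 18*π + 2*π + 0 = 20*π.
||u||_{H^1}^2 = (4*π) + (20*π) = 24*π.


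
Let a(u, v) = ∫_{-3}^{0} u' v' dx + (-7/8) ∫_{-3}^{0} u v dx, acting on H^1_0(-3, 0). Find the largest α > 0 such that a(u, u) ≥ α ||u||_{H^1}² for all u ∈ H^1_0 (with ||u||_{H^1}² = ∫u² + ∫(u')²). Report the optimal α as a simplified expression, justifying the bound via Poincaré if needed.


α = (-63/8 + π^2)/(9 + π^2)

Coercivity of a(·,·) on H^1_0(-3, 0) means a(u, u) ≥ α ||u||_{H^1}² for every u ∈ H^1_0.
The interval has length L = 3, and Poincaré/coercivity depend only on L. Here a(u, u) = ∫(u')² + (-7/8)·∫u².
Here c = -7/8 < 0 with |c| < (π/L)² = π^2/9, so coercivity still holds. The condition a(u,u) ≥ α||u||_{H^1}² reads (1−α)∫(u')² ≥ (α−c)∫u². Any admissible α is ≤ 1 (rapidly oscillating u have ∫u²/∫(u')² → 0), and α = 1 would force 0 ≥ (1−c)∫u², impossible since c < 1; so 1−α > 0. By the sharp Poincaré inequality on H^1_0 of an interval of length L, ∫(u')² ≥ (π/L)²∫u² with equality for the first sine mode sin(π(x−x₀)/L) (x₀ the left endpoint), so the inequality holds for all u iff (1−α)(π/L)² ≥ α − c, i.e. α ≤ ((π/L)² + c)/((π/L)² + 1) = (1 + c(L/π)²)/(1 + (L/π)²). (Direct route, valid since c ≤ 0: Poincaré gives c∫u² ≥ c(L/π)²∫(u')², so a(u,u) ≥ (1 + c(L/π)²)∫(u')², while ||u||_{H^1}² ≤ (1 + (L/π)²)∫(u')²; dividing yields the same α.) With (π/L)² = π^2/9 and c = -7/8, the largest admissible constant is α = ((π/L)² + c)/((π/L)² + 1).
Simplifying, α = (-63/8 + π^2)/(9 + π^2).


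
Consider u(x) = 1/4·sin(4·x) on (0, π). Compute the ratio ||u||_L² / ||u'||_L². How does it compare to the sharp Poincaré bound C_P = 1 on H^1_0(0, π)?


||u||_L² / ||u'||_L² = 1/4 < C_P = 1.

u(x) = 1/4·sin(4·x), so u'(x) = cos(4*x).
Writing u(x) = A·sin(kπx/L) with A = 1/4 and k = 4, use ∫_0^L sin²(kπx/L) dx = L/2 and ∫_0^L cos²(kπx/L) dx = L/2.
u² = 1/16·sin²(4·x) and (u')² = 1·cos²(4·x), and each of sin², cos² integrates to L/2 = π/2 over (0, π).
∫_0^π u² dx = π/32, so ||u||_L² = sqrt(2)*sqrt(π)/8.
∫_0^π (u')² dx = π/2, so ||u'||_L² = sqrt(2)*sqrt(π)/2.
Ratio ||u||_L² / ||u'||_L² = 1/4.
Sharp Poincaré constant on H^1_0(0, π) is C_P = L/π = 1, achieved by sin(x).
This is the k = 4 harmonic; the ratio L/(kπ) is strictly less than C_P = L/π, consistent with the sharp inequality ||u||_L² ≤ C_P ||u'||_L².


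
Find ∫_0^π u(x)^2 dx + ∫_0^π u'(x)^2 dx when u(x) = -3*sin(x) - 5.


||u||_{H^1(0,π)}^2 = 60 + 34*π

u'(x) = -3*cos(x).
Expand u² and (u')² and integrate term by term on (0, π), using: for integers n ≥ 1, ∫_0^π sin²(nx) dx = ∫_0^π cos²(nx) dx = π/2; for n ≠ n', ∫_0^π sin(nx)sin(n'x) dx = ∫_0^π cos(nx)cos(n'x) dx = 0; and by product-to-sum, ∫_0^π sin(nx)cos(n'x) dx = ½∫_0^π [sin((n+n')x) + sin((n−n')x)] dx, which is 0 when n+n' is even and 2n/(n²−n'²) when n+n' is odd (it need not vanish on (0, π)). For the constant mode: ∫_0^π 1 dx = π, ∫_0^π cos(nx) dx = 0, ∫_0^π sin(nx) dx = (1−(−1)^n)/n.
  u² squared terms: (-5)²·∫1 dx = 25·π = 25*π;  (-3)²·∫sin(x)² dx = 9·π/2 = 9*π/2.
  u² cross terms: 2·(-5)·(-3)·∫1·sin(x) dx = 30·(2) = 60.
  So ∫_0^π u² dx = 25*π + 9*π/2 + 60 = 60 + 59*π/2.
  (u')² squared terms: (-3)²·∫cos(x)² dx = 9·π/2 = 9*π/2.
  So ∫_0^π (u')² dx = 9*π/2.
||u||_{H^1}^2 = (60 + 59*π/2) + (9*π/2) = 60 + 34*π.


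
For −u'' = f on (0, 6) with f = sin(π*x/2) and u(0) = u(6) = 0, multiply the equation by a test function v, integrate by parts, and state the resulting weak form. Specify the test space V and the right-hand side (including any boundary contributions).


V = H^1_0(0, 6) (so v(0) = v(6) = 0); weak form: ∫_0^6 u'v' dx = ∫_0^6 (sin(π*x/2)) v dx for all v ∈ V.

Multiply both sides by a test function v and integrate from 0 to 6:
  ∫_0^6 −u''(x) v(x) dx = ∫_0^6 f(x) v(x) dx.
Integrate the LHS by parts once:
  ∫_0^6 −u'' v dx = −[u'(x) v(x)]_0^6 + ∫_0^6 u'(x) v'(x) dx.
Thus ∫_0^6 u'(x) v'(x) dx = ∫_0^6 f(x) v(x) dx + [u'(x) v(x)]_0^6.
Choose V so that boundary terms are either known or forced to vanish.
u is Dirichlet: u(0) = u(6) = 0. Let V = H^1_0(0, 6); then v(0) = v(6) = 0, and [u' v]_0^6 = 0.
Weak formulation: find u (satisfying any essential BC) such that ∫_0^6 u'(x) v'(x) dx = ∫_0^6 f v dx for all v ∈ V.
Substituting f(x) = sin(π*x/2), the right-hand side is ∫_0^6 (sin(π*x/2)) v dx.


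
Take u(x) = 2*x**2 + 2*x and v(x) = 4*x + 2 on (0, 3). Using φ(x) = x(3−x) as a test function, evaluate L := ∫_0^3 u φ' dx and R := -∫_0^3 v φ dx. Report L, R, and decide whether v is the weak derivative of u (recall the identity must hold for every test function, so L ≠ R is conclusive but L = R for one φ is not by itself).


LHS = -36, RHS = -36. Yes, v = u' weakly.

u(x) = 2*x**2 + 2*x, classical derivative u'(x) = 4*x + 2.
φ(x) = x(3−x), so φ'(x) = 3 - 2*x.
Note φ(0) = φ(3) = 0, so the boundary term u·φ vanishes.
LHS = ∫_0^3 u(x) φ'(x) dx = ∫_0^3 (-4*x^3 + 2*x^2 + 6*x) dx. Term by term:
  ∫_0^3 -4*x^3 dx = -81;  ∫_0^3 2*x^2 dx = 18;  ∫_0^3 6*x dx = 27.
Sum: -81 + 18 + 27 = -36.
So LHS = -36.
∫_0^3 v(x) φ(x) dx = ∫_0^3 (-4*x^3 + 10*x^2 + 6*x) dx. Term by term:
  ∫_0^3 -4*x^3 dx = -81;  ∫_0^3 10*x^2 dx = 90;  ∫_0^3 6*x dx = 27.
Sum: -81 + 90 + 27 = 36.
So RHS = -∫_0^3 v(x) φ(x) dx = -36.
LHS = RHS, so the identity holds for this test φ.
Moreover u is smooth here and v(x) = u'(x) = 4*x + 2 pointwise, so the identity holds for every test function. Hence v is the weak derivative of u.


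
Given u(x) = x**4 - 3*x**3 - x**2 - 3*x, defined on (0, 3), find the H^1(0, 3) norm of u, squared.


||u||_{H^1}^2 = 116901/140

The H^1 norm (squared) on an interval (0, L) is
  ||u||_{H^1}^2 = ∫_0^L u(x)^2 dx + ∫_0^L u'(x)^2 dx.
Compute u'(x) = 4*x**3 - 9*x**2 - 2*x - 3.
Then u(x)^2 = x**8 - 6*x**7 + 7*x**6 + 19*x**4 + 6*x**3 + 9*x**2 and u'(x)^2 = 16*x**6 - 72*x**5 + 65*x**4 + 12*x**3 + 58*x**2 + 12*x + 9.
Integrate each monomial from 0 to 3 using ∫_0^3 c·x^n dx = c·3^(n+1)/(n+1):
  ∫_0^3 u(x)^2 dx = ∫_0^3 (x^8 - 6*x^7 + 7*x^6 + 19*x^4 + 6*x^3 + 9*x^2) dx. Term by term:
    ∫_0^3 x^8 dx = 2187;  ∫_0^3 -6*x^7 dx = -19683/4;  ∫_0^3 7*x^6 dx = 2187;
    ∫_0^3 19*x^4 dx = 4617/5;  ∫_0^3 6*x^3 dx = 243/2;  ∫_0^3 9*x^2 dx = 81.
  Sum: 2187 − 19683/4 + 2187 + 4617/5 + 243/2 + 81 = 11583/20.
  ∫_0^3 u'(x)^2 dx = ∫_0^3 (16*x^6 - 72*x^5 + 65*x^4 + 12*x^3 + 58*x^2 + 12*x + 9) dx. Term by term:
    ∫_0^3 16*x^6 dx = 34992/7;  ∫_0^3 -72*x^5 dx = -8748;  ∫_0^3 65*x^4 dx = 3159;
    ∫_0^3 12*x^3 dx = 243;  ∫_0^3 58*x^2 dx = 522;  ∫_0^3 12*x dx = 54;
    ∫_0^3 9 dx = 27.
  Sum: 34992/7 − 8748 + 3159 + 243 + 522 + 54 + 27 = 1791/7.
Adding: ||u||_{H^1}^2 = 11583/20 + 1791/7 = 116901/140.


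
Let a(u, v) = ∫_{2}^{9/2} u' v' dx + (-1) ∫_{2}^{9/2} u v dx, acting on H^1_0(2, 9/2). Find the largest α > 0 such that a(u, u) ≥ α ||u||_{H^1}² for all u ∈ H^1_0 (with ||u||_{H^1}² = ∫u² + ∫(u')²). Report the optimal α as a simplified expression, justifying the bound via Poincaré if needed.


α = (-25 + 4*π^2)/(25 + 4*π^2)

Coercivity of a(·,·) on H^1_0(2, 9/2) means a(u, u) ≥ α ||u||_{H^1}² for every u ∈ H^1_0.
The interval has length L = 5/2, and Poincaré/coercivity depend only on L. Here a(u, u) = ∫(u')² + (-1)·∫u².
Here c = -1 < 0 with |c| < (π/L)² = 4*π^2/25, so coercivity still holds. The condition a(u,u) ≥ α||u||_{H^1}² reads (1−α)∫(u')² ≥ (α−c)∫u². Any admissible α is ≤ 1 (rapidly oscillating u have ∫u²/∫(u')² → 0), and α = 1 would force 0 ≥ (1−c)∫u², impossible since c < 1; so 1−α > 0. By the sharp Poincaré inequality on H^1_0 of an interval of length L, ∫(u')² ≥ (π/L)²∫u² with equality for the first sine mode sin(π(x−x₀)/L) (x₀ the left endpoint), so the inequality holds for all u iff (1−α)(π/L)² ≥ α − c, i.e. α ≤ ((π/L)² + c)/((π/L)² + 1) = (1 + c(L/π)²)/(1 + (L/π)²). (Direct route, valid since c ≤ 0: Poincaré gives c∫u² ≥ c(L/π)²∫(u')², so a(u,u) ≥ (1 + c(L/π)²)∫(u')², while ||u||_{H^1}² ≤ (1 + (L/π)²)∫(u')²; dividing yields the same α.) With (π/L)² = 4*π^2/25 and c = -1, the largest admissible constant is α = ((π/L)² + c)/((π/L)² + 1).
Simplifying, α = (-25 + 4*π^2)/(25 + 4*π^2).


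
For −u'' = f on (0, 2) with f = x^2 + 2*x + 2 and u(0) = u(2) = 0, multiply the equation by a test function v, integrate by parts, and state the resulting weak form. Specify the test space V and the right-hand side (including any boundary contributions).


V = H^1_0(0, 2) (so v(0) = v(2) = 0); weak form: ∫_0^2 u'v' dx = ∫_0^2 (x^2 + 2*x + 2) v dx for all v ∈ V.

Multiply both sides by a test function v and integrate from 0 to 2:
  ∫_0^2 −u''(x) v(x) dx = ∫_0^2 f(x) v(x) dx.
Integrate the LHS by parts once:
  ∫_0^2 −u'' v dx = −[u'(x) v(x)]_0^2 + ∫_0^2 u'(x) v'(x) dx.
Thus ∫_0^2 u'(x) v'(x) dx = ∫_0^2 f(x) v(x) dx + [u'(x) v(x)]_0^2.
Choose V so that boundary terms are either known or forced to vanish.
u is Dirichlet: u(0) = u(2) = 0. Let V = H^1_0(0, 2); then v(0) = v(2) = 0, and [u' v]_0^2 = 0.
Weak formulation: find u (satisfying any essential BC) such that ∫_0^2 u'(x) v'(x) dx = ∫_0^2 f v dx for all v ∈ V.
Substituting f(x) = x^2 + 2*x + 2, the right-hand side is ∫_0^2 (x^2 + 2*x + 2) v dx.


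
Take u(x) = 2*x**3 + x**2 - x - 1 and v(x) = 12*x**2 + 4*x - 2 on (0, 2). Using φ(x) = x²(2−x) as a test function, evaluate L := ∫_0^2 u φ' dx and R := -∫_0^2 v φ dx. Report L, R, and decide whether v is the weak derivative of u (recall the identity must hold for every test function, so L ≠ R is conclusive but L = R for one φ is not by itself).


LHS = -44/3, RHS = -88/3. No, v is not the weak derivative of u.

u(x) = 2*x**3 + x**2 - x - 1, classical derivative u'(x) = 6*x**2 + 2*x - 1.
φ(x) = x²(2−x), so φ'(x) = x*(4 - 3*x).
Note φ(0) = φ(2) = 0, so the boundary term u·φ vanishes.
LHS = ∫_0^2 u(x) φ'(x) dx = ∫_0^2 (-6*x^5 + 5*x^4 + 7*x^3 - x^2 - 4*x) dx. Term by term:
  ∫_0^2 -6*x^5 dx = -64;  ∫_0^2 5*x^4 dx = 32;  ∫_0^2 7*x^3 dx = 28;
  ∫_0^2 -x^2 dx = -8/3;  ∫_0^2 -4*x dx = -8.
Sum: -64 + 32 + 28 − 8/3 − 8 = -44/3.
So LHS = -44/3.
∫_0^2 v(x) φ(x) dx = ∫_0^2 (-12*x^5 + 20*x^4 + 10*x^3 - 4*x^2) dx. Term by term:
  ∫_0^2 -12*x^5 dx = -128;  ∫_0^2 20*x^4 dx = 128;  ∫_0^2 10*x^3 dx = 40;
  ∫_0^2 -4*x^2 dx = -32/3.
Sum: -128 + 128 + 40 − 32/3 = 88/3.
So RHS = -∫_0^2 v(x) φ(x) dx = -88/3.
LHS − RHS = 44/3 ≠ 0, so the identity fails.
(For a valid weak derivative the identity must hold for EVERY test function, in particular this one. The failure shows v is NOT the weak derivative of u.)
Correct weak derivative would be u'(x) = 6*x**2 + 2*x - 1.
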